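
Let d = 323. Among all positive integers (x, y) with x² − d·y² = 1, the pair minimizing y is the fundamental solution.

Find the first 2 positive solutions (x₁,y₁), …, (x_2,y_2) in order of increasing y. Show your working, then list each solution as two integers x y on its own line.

√323 → a₀=17, period (1,34); ℓ=2 even so k=1
i=0: a=17 ⇒ p=17, q=1
i=1: a=1 ⇒ p=18, q=1
(x₁, y₁) = (18, 1);  18² − 323·1² = 1 ✓
(x_2, y_2) = (18·18 + 323·1·1, 18·1 + 1·18) = (647, 36)

18 1
647 36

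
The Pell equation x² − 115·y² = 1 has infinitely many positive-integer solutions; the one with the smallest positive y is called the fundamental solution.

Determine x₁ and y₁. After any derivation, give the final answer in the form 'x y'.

[10; 1,2,1,1,1,1,1,2,1,20] for √115; ℓ=10 ⇒ convergent index 9
a_0=10:  p_0=10·1+0=10,  q_0=10·0+1=1
…
a_4=1:  p_4=1·43+32=75,  q_4=1·4+3=7
a_5=1:  p_5=1·75+43=118,  q_5=1·7+4=11
a_6=1:  p_6=1·118+75=193,  q_6=1·11+7=18
…
a_8=2:  p_8=2·311+193=815,  q_8=2·29+18=76
a_9=1:  p_9=1·815+311=1126,  q_9=1·76+29=105
→ (1126, 105).  Check: 1126²=1267876, 115·105²=1267875, difference 1.

1126 105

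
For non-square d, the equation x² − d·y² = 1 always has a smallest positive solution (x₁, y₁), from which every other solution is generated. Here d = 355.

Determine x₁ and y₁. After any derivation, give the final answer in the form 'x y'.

d=355: √d = [18; 1,5,3,3,1,6,1,3,3,5,1,36] (ℓ=12, even), read p_11/q_11
i=0: a=18 ⇒ p=18, q=1
…
i=3: a=3 ⇒ p=358, q=19
…
i=5: a=1 ⇒ p=1545, q=82
…
i=8: a=3 ⇒ p=46463, q=2466
i=9: a=3 ⇒ p=151391, q=8035
i=10: a=5 ⇒ p=803418, q=42641
i=11: a=1 ⇒ p=954809, q=50676
fundamental: x₁=954809, y₁=50676  (since 911660226481 − 355·2568056976 = 1)

954809 50676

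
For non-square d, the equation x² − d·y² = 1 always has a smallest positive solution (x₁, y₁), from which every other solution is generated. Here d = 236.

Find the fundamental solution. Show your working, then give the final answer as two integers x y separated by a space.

√236 = [15; 2,1,3,5,1,6,1,5,3,1,2,30, …], period ℓ=12 (even) → k=11
step 0: (15, 1)  from 15·(1,0) + (0,1)
step 1: (31, 2)  from 2·(15,1) + (1,0)
…
step 3: (169, 11)  from 3·(46,3) + (31,2)
…
step 5: (1060, 69)  from 1·(891,58) + (169,11)
…
step 8: (48806, 3177)  from 5·(8311,541) + (7251,472)
step 9: (154729, 10072)  from 3·(48806,3177) + (8311,541)
step 10: (203535, 13249)  from 1·(154729,10072) + (48806,3177)
step 11: (561799, 36570)  from 2·(203535,13249) + (154729,10072)
(x₁, y₁) = (561799, 36570);  561799² − 236·36570² = 1 ✓

561799 36570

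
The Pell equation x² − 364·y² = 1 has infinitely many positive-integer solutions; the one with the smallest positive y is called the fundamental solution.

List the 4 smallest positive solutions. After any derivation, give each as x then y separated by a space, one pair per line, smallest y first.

4954951 259710
49103078824801 2573700648420
486606699052048124551 25505121203178395130
4822224700149240710505379201 252753251621617410554928840

d=364: √d = [19; 12,1,2,3,1,8,1,3,2,1,12,38] (ℓ=12, even), read p_11/q_11
a_0=19:  p_0=19·1+0=19,  q_0=19·0+1=1
…
a_2=1:  p_2=1·229+19=248,  q_2=1·12+1=13
a_3=2:  p_3=2·248+229=725,  q_3=2·13+12=38
a_4=3:  p_4=3·725+248=2423,  q_4=3·38+13=127
a_5=1:  p_5=1·2423+725=3148,  q_5=1·127+38=165
a_6=8:  p_6=8·3148+2423=27607,  q_6=8·165+127=1447
…
a_8=3:  p_8=3·30755+27607=119872,  q_8=3·1612+1447=6283
a_9=2:  p_9=2·119872+30755=270499,  q_9=2·6283+1612=14178
a_10=1:  p_10=1·270499+119872=390371,  q_10=1·14178+6283=20461
a_11=12:  p_11=12·390371+270499=4954951,  q_11=12·20461+14178=259710
→ (4954951, 259710).  Check: 4954951²=24551539412401, 364·259710²=24551539412400, difference 1.
n=2: (4954951,259710)∘(4954951,259710) = (4954951·4954951+364·259710·259710, 4954951·259710+259710·4954951) = (49103078824801,2573700648420)
n=3: (49103078824801,2573700648420)∘(4954951,259710) = (4954951·49103078824801+364·259710·2573700648420, 4954951·2573700648420+259710·49103078824801) = (486606699052048124551,25505121203178395130)
n=4: (486606699052048124551,25505121203178395130)∘(4954951,259710) = (4954951·486606699052048124551+364·259710·25505121203178395130, 4954951·25505121203178395130+259710·486606699052048124551) = (4822224700149240710505379201,252753251621617410554928840)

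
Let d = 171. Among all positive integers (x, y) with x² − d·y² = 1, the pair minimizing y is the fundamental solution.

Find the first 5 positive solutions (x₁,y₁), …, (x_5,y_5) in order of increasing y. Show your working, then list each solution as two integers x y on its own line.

√171 → a₀=13, period (13,26); ℓ=2 even so k=1
k=0  a_k=13  p_k/q_k = 13/1
k=1  a_k=13  p_k/q_k = 170/13
→ (170, 13).  Check: 170²=28900, 171·13²=28899, difference 1.
(170+13√171)^2 = 57799 + 4420√171
(170+13√171)^3 = 19651490 + 1502787√171
(170+13√171)^4 = 6681448801 + 510943160√171
(170+13√171)^5 = 2271672940850 + 173719171613√171

170 13
57799 4420
19651490 1502787
6681448801 510943160
2271672940850 173719171613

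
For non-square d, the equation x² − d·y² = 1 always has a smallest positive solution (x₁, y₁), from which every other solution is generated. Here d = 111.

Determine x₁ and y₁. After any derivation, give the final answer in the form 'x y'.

295 28

√111 → a₀=10, period (1,1,6,1,1,20); ℓ=6 even so k=5
i=0: a=10 ⇒ p=10, q=1
i=1: a=1 ⇒ p=11, q=1
i=2: a=1 ⇒ p=21, q=2
i=3: a=6 ⇒ p=137, q=13
i=4: a=1 ⇒ p=158, q=15
i=5: a=1 ⇒ p=295, q=28
(x₁, y₁) = (295, 28);  295² − 111·28² = 1 ✓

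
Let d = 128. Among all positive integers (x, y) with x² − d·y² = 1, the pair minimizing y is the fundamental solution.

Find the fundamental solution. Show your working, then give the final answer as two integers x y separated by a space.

√128 → a₀=11, period (3,5,3,22); ℓ=4 even so k=3
k=0  a_k=11  p_k/q_k = 11/1
k=1  a_k=3  p_k/q_k = 34/3
k=2  a_k=5  p_k/q_k = 181/16
k=3  a_k=3  p_k/q_k = 577/51
fundamental: x₁=577, y₁=51  (since 332929 − 128·2601 = 1)

577 51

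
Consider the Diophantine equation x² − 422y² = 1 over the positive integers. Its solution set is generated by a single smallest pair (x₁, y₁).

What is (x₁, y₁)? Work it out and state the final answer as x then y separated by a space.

7022501 341850

√422 = [20; 1,1,5,2,1,…,1,1,40, …], period ℓ=14 (even) → k=13
i=0: a=20 ⇒ p=20, q=1
…
i=2: a=1 ⇒ p=41, q=2
i=3: a=5 ⇒ p=226, q=11
i=4: a=2 ⇒ p=493, q=24
i=5: a=1 ⇒ p=719, q=35
…
i=8: a=3 ⇒ p=163807, q=7974
i=9: a=1 ⇒ p=217526, q=10589
i=10: a=2 ⇒ p=598859, q=29152
i=11: a=5 ⇒ p=3211821, q=156349
i=12: a=1 ⇒ p=3810680, q=185501
i=13: a=1 ⇒ p=7022501, q=341850
(x₁, y₁) = (7022501, 341850);  7022501² − 422·341850² = 1 ✓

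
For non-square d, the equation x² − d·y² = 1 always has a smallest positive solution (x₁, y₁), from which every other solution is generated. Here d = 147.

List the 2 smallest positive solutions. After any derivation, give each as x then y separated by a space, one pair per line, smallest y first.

√147 = [12; 8,24, …], period ℓ=2 (even) → k=1
k=0  a_k=12  p_k/q_k = 12/1
k=1  a_k=8  p_k/q_k = 97/8
(x₁, y₁) = (97, 8);  97² − 147·8² = 1 ✓
n=2: (97,8)∘(97,8) = (97·97+147·8·8, 97·8+8·97) = (18817,1552)

97 8
18817 1552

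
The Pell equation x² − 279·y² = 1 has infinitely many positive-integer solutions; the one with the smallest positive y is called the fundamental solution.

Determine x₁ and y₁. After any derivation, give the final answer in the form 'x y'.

√279 = [16; 1,2,2,1,2,2,1,32, …], period ℓ=8 (even) → k=7
step 0: (16, 1)  from 16·(1,0) + (0,1)
step 1: (17, 1)  from 1·(16,1) + (1,0)
…
step 3: (117, 7)  from 2·(50,3) + (17,1)
…
step 6: (1069, 64)  from 2·(451,27) + (167,10)
step 7: (1520, 91)  from 1·(1069,64) + (451,27)
→ (1520, 91).  Check: 1520²=2310400, 279·91²=2310399, difference 1.

1520 91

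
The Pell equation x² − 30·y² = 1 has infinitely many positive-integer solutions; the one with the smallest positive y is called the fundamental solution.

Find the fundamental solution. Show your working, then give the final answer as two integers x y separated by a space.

11 2

√30 → a₀=5, period (2,10); ℓ=2 even so k=1
k=0  a_k=5  p_k/q_k = 5/1
k=1  a_k=2  p_k/q_k = 11/2
(x₁, y₁) = (11, 2);  11² − 30·2² = 1 ✓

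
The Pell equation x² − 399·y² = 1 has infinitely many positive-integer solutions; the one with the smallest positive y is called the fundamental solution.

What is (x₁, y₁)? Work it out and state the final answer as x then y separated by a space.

√399 = [19; 1,38, …], period ℓ=2 (even) → k=1
a_0=19:  p_0=19·1+0=19,  q_0=19·0+1=1
a_1=1:  p_1=1·19+1=20,  q_1=1·1+0=1
→ (20, 1).  Check: 20²=400, 399·1²=399, difference 1.

20 1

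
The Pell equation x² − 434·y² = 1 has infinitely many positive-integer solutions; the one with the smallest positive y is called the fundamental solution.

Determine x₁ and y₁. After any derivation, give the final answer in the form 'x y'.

√434 → a₀=20, period (1,4,1,40); ℓ=4 even so k=3
a_0=20:  p_0=20·1+0=20,  q_0=20·0+1=1
a_1=1:  p_1=1·20+1=21,  q_1=1·1+0=1
a_2=4:  p_2=4·21+20=104,  q_2=4·1+1=5
a_3=1:  p_3=1·104+21=125,  q_3=1·5+1=6
→ (125, 6).  Check: 125²=15625, 434·6²=15624, difference 1.

125 6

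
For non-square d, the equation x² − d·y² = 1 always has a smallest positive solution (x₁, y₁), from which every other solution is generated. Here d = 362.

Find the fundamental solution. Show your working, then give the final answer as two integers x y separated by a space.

√362 = [19; 38, …], period ℓ=1 (odd) → k=1
step 0: (19, 1)  from 19·(1,0) + (0,1)
step 1: (723, 38)  from 38·(19,1) + (1,0)
→ (723, 38).  Check: 723²=522729, 362·38²=522728, difference 1.

723 38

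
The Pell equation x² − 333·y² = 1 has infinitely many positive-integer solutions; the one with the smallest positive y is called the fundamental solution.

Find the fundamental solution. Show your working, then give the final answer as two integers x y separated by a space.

[18; 4,36] for √333; ℓ=2 ⇒ convergent index 1
a_0=18:  p_0=18·1+0=18,  q_0=18·0+1=1
a_1=4:  p_1=4·18+1=73,  q_1=4·1+0=4
(x₁, y₁) = (73, 4);  73² − 333·4² = 1 ✓

73 4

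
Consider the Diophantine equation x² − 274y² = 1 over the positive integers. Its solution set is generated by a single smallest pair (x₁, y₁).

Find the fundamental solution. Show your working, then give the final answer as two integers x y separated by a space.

3959299 239190

d=274: √d = [16; 1,1,4,4,1,1,32] (ℓ=7, odd), read p_13/q_13
a_0=16:  p_0=16·1+0=16,  q_0=16·0+1=1
a_1=1:  p_1=1·16+1=17,  q_1=1·1+0=1
a_2=1:  p_2=1·17+16=33,  q_2=1·1+1=2
a_3=4:  p_3=4·33+17=149,  q_3=4·2+1=9
a_4=4:  p_4=4·149+33=629,  q_4=4·9+2=38
a_5=1:  p_5=1·629+149=778,  q_5=1·38+9=47
a_6=1:  p_6=1·778+629=1407,  q_6=1·47+38=85
a_7=32:  p_7=32·1407+778=45802,  q_7=32·85+47=2767
a_8=1:  p_8=1·45802+1407=47209,  q_8=1·2767+85=2852
…
a_11=4:  p_11=4·419253+93011=1770023,  q_11=4·25328+5619=106931
a_12=1:  p_12=1·1770023+419253=2189276,  q_12=1·106931+25328=132259
a_13=1:  p_13=1·2189276+1770023=3959299,  q_13=1·132259+106931=239190
→ (3959299, 239190).  Check: 3959299²=15676048571401, 274·239190²=15676048571400, difference 1.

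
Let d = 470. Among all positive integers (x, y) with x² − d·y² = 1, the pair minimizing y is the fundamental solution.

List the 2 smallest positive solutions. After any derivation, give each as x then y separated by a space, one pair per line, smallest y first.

√470 → a₀=21, period (1,2,8,2,1,42); ℓ=6 even so k=5
a_0=21:  p_0=21·1+0=21,  q_0=21·0+1=1
…
a_2=2:  p_2=2·22+21=65,  q_2=2·1+1=3
a_3=8:  p_3=8·65+22=542,  q_3=8·3+1=25
a_4=2:  p_4=2·542+65=1149,  q_4=2·25+3=53
a_5=1:  p_5=1·1149+542=1691,  q_5=1·53+25=78
fundamental: x₁=1691, y₁=78  (since 2859481 − 470·6084 = 1)
(1691+78√470)^2 = 5718961 + 263796√470

1691 78
5718961 263796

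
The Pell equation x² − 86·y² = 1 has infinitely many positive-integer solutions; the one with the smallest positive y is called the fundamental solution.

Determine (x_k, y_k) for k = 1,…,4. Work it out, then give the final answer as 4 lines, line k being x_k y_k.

10405 1122
216528049 23348820
4505948689285 485888943078
93768792007492801 10111348882104360

[9; 3,1,1,1,8,1,1,1,3,18] for √86; ℓ=10 ⇒ convergent index 9
a_0=9:  p_0=9·1+0=9,  q_0=9·0+1=1
…
a_2=1:  p_2=1·28+9=37,  q_2=1·3+1=4
a_3=1:  p_3=1·37+28=65,  q_3=1·4+3=7
a_4=1:  p_4=1·65+37=102,  q_4=1·7+4=11
…
a_6=1:  p_6=1·881+102=983,  q_6=1·95+11=106
a_7=1:  p_7=1·983+881=1864,  q_7=1·106+95=201
a_8=1:  p_8=1·1864+983=2847,  q_8=1·201+106=307
a_9=3:  p_9=3·2847+1864=10405,  q_9=3·307+201=1122
(x₁, y₁) = (10405, 1122);  10405² − 86·1122² = 1 ✓
n=2: (10405,1122)∘(10405,1122) = (10405·10405+86·1122·1122, 10405·1122+1122·10405) = (216528049,23348820)
n=3: (216528049,23348820)∘(10405,1122) = (10405·216528049+86·1122·23348820, 10405·23348820+1122·216528049) = (4505948689285,485888943078)
n=4: (4505948689285,485888943078)∘(10405,1122) = (10405·4505948689285+86·1122·485888943078, 10405·485888943078+1122·4505948689285) = (93768792007492801,10111348882104360)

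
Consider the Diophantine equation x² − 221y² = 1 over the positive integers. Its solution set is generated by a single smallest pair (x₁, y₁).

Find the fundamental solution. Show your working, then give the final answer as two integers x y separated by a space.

d=221: √d = [14; 1,6,2,6,1,28] (ℓ=6, even), read p_5/q_5
i=0: a=14 ⇒ p=14, q=1
i=1: a=1 ⇒ p=15, q=1
i=2: a=6 ⇒ p=104, q=7
i=3: a=2 ⇒ p=223, q=15
i=4: a=6 ⇒ p=1442, q=97
i=5: a=1 ⇒ p=1665, q=112
(x₁, y₁) = (1665, 112);  1665² − 221·112² = 1 ✓

1665 112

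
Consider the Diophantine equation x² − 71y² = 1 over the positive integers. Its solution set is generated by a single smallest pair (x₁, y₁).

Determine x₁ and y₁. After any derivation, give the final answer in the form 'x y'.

3480 413

√71 → a₀=8, period (2,2,1,7,1,2,2,16); ℓ=8 even so k=7
a_0=8:  p_0=8·1+0=8,  q_0=8·0+1=1
a_1=2:  p_1=2·8+1=17,  q_1=2·1+0=2
…
a_3=1:  p_3=1·42+17=59,  q_3=1·5+2=7
…
a_6=2:  p_6=2·514+455=1483,  q_6=2·61+54=176
a_7=2:  p_7=2·1483+514=3480,  q_7=2·176+61=413
→ (3480, 413).  Check: 3480²=12110400, 71·413²=12110399, difference 1.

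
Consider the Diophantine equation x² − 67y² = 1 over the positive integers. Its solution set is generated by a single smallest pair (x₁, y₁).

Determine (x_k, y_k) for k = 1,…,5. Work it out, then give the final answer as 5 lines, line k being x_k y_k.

48842 5967
4771081927 582880428
466058366908226 56938091722785
45526445508292066657 5561940551265649512
4447205302565943872414162 543312600752895615207423

d=67: √d = [8; 5,2,1,1,7,1,1,2,5,16] (ℓ=10, even), read p_9/q_9
step 0: (8, 1)  from 8·(1,0) + (0,1)
…
step 2: (90, 11)  from 2·(41,5) + (8,1)
…
step 5: (1678, 205)  from 7·(221,27) + (131,16)
step 6: (1899, 232)  from 1·(1678,205) + (221,27)
step 7: (3577, 437)  from 1·(1899,232) + (1678,205)
step 8: (9053, 1106)  from 2·(3577,437) + (1899,232)
step 9: (48842, 5967)  from 5·(9053,1106) + (3577,437)
(x₁, y₁) = (48842, 5967);  48842² − 67·5967² = 1 ✓
(x_2, y_2) = (48842·48842 + 67·5967·5967, 48842·5967 + 5967·48842) = (4771081927, 582880428)
(x_3, y_3) = (48842·4771081927 + 67·5967·582880428, 48842·582880428 + 5967·4771081927) = (466058366908226, 56938091722785)
(x_4, y_4) = (48842·466058366908226 + 67·5967·56938091722785, 48842·56938091722785 + 5967·466058366908226) = (45526445508292066657, 5561940551265649512)
(x_5, y_5) = (48842·45526445508292066657 + 67·5967·5561940551265649512, 48842·5561940551265649512 + 5967·45526445508292066657) = (4447205302565943872414162, 543312600752895615207423)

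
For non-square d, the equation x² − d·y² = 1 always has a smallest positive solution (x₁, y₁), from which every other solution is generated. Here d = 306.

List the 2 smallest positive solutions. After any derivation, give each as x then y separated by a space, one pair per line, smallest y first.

35 2
2449 140

[17; 2,34] for √306; ℓ=2 ⇒ convergent index 1
a_0=17:  p_0=17·1+0=17,  q_0=17·0+1=1
a_1=2:  p_1=2·17+1=35,  q_1=2·1+0=2
fundamental: x₁=35, y₁=2  (since 1225 − 306·4 = 1)
k=2:  x_2 = 35·35+306·2·2 = 2449,  y_2 = 35·2+2·35 = 140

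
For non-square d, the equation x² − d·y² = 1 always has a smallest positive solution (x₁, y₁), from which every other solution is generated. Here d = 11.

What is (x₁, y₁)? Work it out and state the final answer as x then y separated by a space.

10 3

d=11: √d = [3; 3,6] (ℓ=2, even), read p_1/q_1
k=0  a_k=3  p_k/q_k = 3/1
k=1  a_k=3  p_k/q_k = 10/3
(x₁, y₁) = (10, 3);  10² − 11·3² = 1 ✓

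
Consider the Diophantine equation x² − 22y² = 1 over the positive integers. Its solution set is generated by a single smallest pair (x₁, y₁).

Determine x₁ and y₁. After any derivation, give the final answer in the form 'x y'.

[4; 1,2,4,2,1,8] for √22; ℓ=6 ⇒ convergent index 5
step 0: (4, 1)  from 4·(1,0) + (0,1)
step 1: (5, 1)  from 1·(4,1) + (1,0)
step 2: (14, 3)  from 2·(5,1) + (4,1)
…
step 4: (136, 29)  from 2·(61,13) + (14,3)
step 5: (197, 42)  from 1·(136,29) + (61,13)
(x₁, y₁) = (197, 42);  197² − 22·42² = 1 ✓

197 42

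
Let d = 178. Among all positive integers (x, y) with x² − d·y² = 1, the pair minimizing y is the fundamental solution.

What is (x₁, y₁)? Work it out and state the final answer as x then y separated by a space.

1601 120

[13; 2,1,12,1,2,26] for √178; ℓ=6 ⇒ convergent index 5
i=0: a=13 ⇒ p=13, q=1
i=1: a=2 ⇒ p=27, q=2
i=2: a=1 ⇒ p=40, q=3
i=3: a=12 ⇒ p=507, q=38
i=4: a=1 ⇒ p=547, q=41
i=5: a=2 ⇒ p=1601, q=120
(x₁, y₁) = (1601, 120);  1601² − 178·120² = 1 ✓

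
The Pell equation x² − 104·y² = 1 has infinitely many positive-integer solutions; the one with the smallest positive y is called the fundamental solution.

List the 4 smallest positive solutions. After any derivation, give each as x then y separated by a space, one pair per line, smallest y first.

51 5
5201 510
530451 52015
54100801 5305020

d=104: √d = [10; 5,20] (ℓ=2, even), read p_1/q_1
i=0: a=10 ⇒ p=10, q=1
i=1: a=5 ⇒ p=51, q=5
(x₁, y₁) = (51, 5);  51² − 104·5² = 1 ✓
n=2: (51,5)∘(51,5) = (51·51+104·5·5, 51·5+5·51) = (5201,510)
n=3: (5201,510)∘(51,5) = (51·5201+104·5·510, 51·510+5·5201) = (530451,52015)
n=4: (530451,52015)∘(51,5) = (51·530451+104·5·52015, 51·52015+5·530451) = (54100801,5305020)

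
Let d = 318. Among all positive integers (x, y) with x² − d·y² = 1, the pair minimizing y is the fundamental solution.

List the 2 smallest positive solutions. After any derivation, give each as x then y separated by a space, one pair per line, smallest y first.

√318 = [17; 1,4,1,34, …], period ℓ=4 (even) → k=3
step 0: (17, 1)  from 17·(1,0) + (0,1)
…
step 2: (89, 5)  from 4·(18,1) + (17,1)
step 3: (107, 6)  from 1·(89,5) + (18,1)
(x₁, y₁) = (107, 6);  107² − 318·6² = 1 ✓
(x_2, y_2) = (107·107 + 318·6·6, 107·6 + 6·107) = (22897, 1284)

107 6
22897 1284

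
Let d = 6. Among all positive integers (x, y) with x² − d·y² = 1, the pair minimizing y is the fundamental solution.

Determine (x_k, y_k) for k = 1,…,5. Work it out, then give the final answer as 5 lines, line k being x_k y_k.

5 2
49 20
485 198
4801 1960
47525 19402

√6 = [2; 2,4, …], period ℓ=2 (even) → k=1
a_0=2:  p_0=2·1+0=2,  q_0=2·0+1=1
a_1=2:  p_1=2·2+1=5,  q_1=2·1+0=2
fundamental: x₁=5, y₁=2  (since 25 − 6·4 = 1)
(x_2, y_2) = (5·5 + 6·2·2, 5·2 + 2·5) = (49, 20)
(x_3, y_3) = (5·49 + 6·2·20, 5·20 + 2·49) = (485, 198)
(x_4, y_4) = (5·485 + 6·2·198, 5·198 + 2·485) = (4801, 1960)
(x_5, y_5) = (5·4801 + 6·2·1960, 5·1960 + 2·4801) = (47525, 19402)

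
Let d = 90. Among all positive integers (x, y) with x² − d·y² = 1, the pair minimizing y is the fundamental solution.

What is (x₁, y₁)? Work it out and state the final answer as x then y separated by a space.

19 2

d=90: √d = [9; 2,18] (ℓ=2, even), read p_1/q_1
k=0  a_k=9  p_k/q_k = 9/1
k=1  a_k=2  p_k/q_k = 19/2
fundamental: x₁=19, y₁=2  (since 361 − 90·4 = 1)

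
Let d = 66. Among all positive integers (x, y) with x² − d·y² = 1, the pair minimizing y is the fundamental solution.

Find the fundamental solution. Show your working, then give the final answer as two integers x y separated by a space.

65 8

√66 = [8; 8,16, …], period ℓ=2 (even) → k=1
a_0=8:  p_0=8·1+0=8,  q_0=8·0+1=1
a_1=8:  p_1=8·8+1=65,  q_1=8·1+0=8
fundamental: x₁=65, y₁=8  (since 4225 − 66·64 = 1)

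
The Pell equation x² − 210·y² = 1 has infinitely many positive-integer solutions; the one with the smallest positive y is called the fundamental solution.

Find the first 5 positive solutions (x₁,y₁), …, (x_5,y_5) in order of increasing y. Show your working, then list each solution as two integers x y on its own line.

√210 → a₀=14, period (2,28); ℓ=2 even so k=1
k=0  a_k=14  p_k/q_k = 14/1
k=1  a_k=2  p_k/q_k = 29/2
→ (29, 2).  Check: 29²=841, 210·2²=840, difference 1.
(x_2, y_2) = (29·29 + 210·2·2, 29·2 + 2·29) = (1681, 116)
(x_3, y_3) = (29·1681 + 210·2·116, 29·116 + 2·1681) = (97469, 6726)
(x_4, y_4) = (29·97469 + 210·2·6726, 29·6726 + 2·97469) = (5651521, 389992)
(x_5, y_5) = (29·5651521 + 210·2·389992, 29·389992 + 2·5651521) = (327690749, 22612810)

29 2
1681 116
97469 6726
5651521 389992
327690749 22612810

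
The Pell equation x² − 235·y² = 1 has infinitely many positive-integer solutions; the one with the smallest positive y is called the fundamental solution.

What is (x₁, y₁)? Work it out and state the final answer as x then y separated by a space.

[15; 3,30] for √235; ℓ=2 ⇒ convergent index 1
i=0: a=15 ⇒ p=15, q=1
i=1: a=3 ⇒ p=46, q=3
(x₁, y₁) = (46, 3);  46² − 235·3² = 1 ✓

46 3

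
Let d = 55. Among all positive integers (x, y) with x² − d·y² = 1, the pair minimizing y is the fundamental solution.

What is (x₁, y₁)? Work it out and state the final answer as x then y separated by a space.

89 12

[7; 2,2,2,14] for √55; ℓ=4 ⇒ convergent index 3
i=0: a=7 ⇒ p=7, q=1
i=1: a=2 ⇒ p=15, q=2
i=2: a=2 ⇒ p=37, q=5
i=3: a=2 ⇒ p=89, q=12
fundamental: x₁=89, y₁=12  (since 7921 − 55·144 = 1)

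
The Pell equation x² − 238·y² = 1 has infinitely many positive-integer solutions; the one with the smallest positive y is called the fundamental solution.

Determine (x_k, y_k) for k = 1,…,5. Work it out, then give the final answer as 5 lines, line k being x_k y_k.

√238 = [15; 2,2,1,14,1,2,2,30, …], period ℓ=8 (even) → k=7
i=0: a=15 ⇒ p=15, q=1
i=1: a=2 ⇒ p=31, q=2
i=2: a=2 ⇒ p=77, q=5
i=3: a=1 ⇒ p=108, q=7
…
i=6: a=2 ⇒ p=4983, q=323
i=7: a=2 ⇒ p=11663, q=756
(x₁, y₁) = (11663, 756);  11663² − 238·756² = 1 ✓
k=2:  x_2 = 11663·11663+238·756·756 = 272051137,  y_2 = 11663·756+756·11663 = 17634456
k=3:  x_3 = 11663·272051137+238·756·17634456 = 6345864809999,  y_3 = 11663·17634456+756·272051137 = 411341319900
k=4:  x_4 = 11663·6345864809999+238·756·411341319900 = 148023642285985537,  y_4 = 11663·411341319900+756·6345864809999 = 9594947610352944
k=5:  x_5 = 11663·148023642285985537+238·756·9594947610352944 = 3452799473617033826063,  y_5 = 11663·9594947610352944+756·148023642285985537 = 223811747547751451844

11663 756
272051137 17634456
6345864809999 411341319900
148023642285985537 9594947610352944
3452799473617033826063 223811747547751451844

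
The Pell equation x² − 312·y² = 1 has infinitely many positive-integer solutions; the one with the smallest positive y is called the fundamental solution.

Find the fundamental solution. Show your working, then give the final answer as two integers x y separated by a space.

53 3

√312 = [17; 1,1,1,34, …], period ℓ=4 (even) → k=3
k=0  a_k=17  p_k/q_k = 17/1
…
k=2  a_k=1  p_k/q_k = 35/2
k=3  a_k=1  p_k/q_k = 53/3
(x₁, y₁) = (53, 3);  53² − 312·3² = 1 ✓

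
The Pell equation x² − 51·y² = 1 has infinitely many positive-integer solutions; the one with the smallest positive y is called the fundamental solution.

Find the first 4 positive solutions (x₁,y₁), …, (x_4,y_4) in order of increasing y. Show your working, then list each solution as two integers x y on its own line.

50 7
4999 700
499850 69993
49980001 6998600

√51 = [7; 7,14, …], period ℓ=2 (even) → k=1
step 0: (7, 1)  from 7·(1,0) + (0,1)
step 1: (50, 7)  from 7·(7,1) + (1,0)
(x₁, y₁) = (50, 7);  50² − 51·7² = 1 ✓
(x_2, y_2) = (50·50 + 51·7·7, 50·7 + 7·50) = (4999, 700)
(x_3, y_3) = (50·4999 + 51·7·700, 50·700 + 7·4999) = (499850, 69993)
(x_4, y_4) = (50·499850 + 51·7·69993, 50·69993 + 7·499850) = (49980001, 6998600)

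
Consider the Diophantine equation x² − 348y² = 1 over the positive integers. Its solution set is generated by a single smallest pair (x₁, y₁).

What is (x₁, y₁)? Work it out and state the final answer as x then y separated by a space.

[18; 1,1,1,8,1,1,1,36] for √348; ℓ=8 ⇒ convergent index 7
k=0  a_k=18  p_k/q_k = 18/1
k=1  a_k=1  p_k/q_k = 19/1
…
k=3  a_k=1  p_k/q_k = 56/3
k=4  a_k=8  p_k/q_k = 485/26
…
k=6  a_k=1  p_k/q_k = 1026/55
k=7  a_k=1  p_k/q_k = 1567/84
(x₁, y₁) = (1567, 84);  1567² − 348·84² = 1 ✓

1567 84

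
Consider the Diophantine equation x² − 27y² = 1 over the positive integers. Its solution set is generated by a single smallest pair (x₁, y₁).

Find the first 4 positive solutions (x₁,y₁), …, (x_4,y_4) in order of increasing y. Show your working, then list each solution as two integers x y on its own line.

[5; 5,10] for √27; ℓ=2 ⇒ convergent index 1
i=0: a=5 ⇒ p=5, q=1
i=1: a=5 ⇒ p=26, q=5
(x₁, y₁) = (26, 5);  26² − 27·5² = 1 ✓
(26+5√27)^2 = 1351 + 260√27
(26+5√27)^3 = 70226 + 13515√27
(26+5√27)^4 = 3650401 + 702520√27

26 5
1351 260
70226 13515
3650401 702520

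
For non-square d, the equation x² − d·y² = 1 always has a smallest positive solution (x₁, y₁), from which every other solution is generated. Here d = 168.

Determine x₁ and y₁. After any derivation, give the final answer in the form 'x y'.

13 1

d=168: √d = [12; 1,24] (ℓ=2, even), read p_1/q_1
i=0: a=12 ⇒ p=12, q=1
i=1: a=1 ⇒ p=13, q=1
→ (13, 1).  Check: 13²=169, 168·1²=168, difference 1.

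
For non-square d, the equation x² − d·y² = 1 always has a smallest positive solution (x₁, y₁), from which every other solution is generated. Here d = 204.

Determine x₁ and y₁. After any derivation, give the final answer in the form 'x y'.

4999 350

√204 = [14; 3,1,1,6,1,1,3,28, …], period ℓ=8 (even) → k=7
step 0: (14, 1)  from 14·(1,0) + (0,1)
step 1: (43, 3)  from 3·(14,1) + (1,0)
step 2: (57, 4)  from 1·(43,3) + (14,1)
…
step 6: (1414, 99)  from 1·(757,53) + (657,46)
step 7: (4999, 350)  from 3·(1414,99) + (757,53)
fundamental: x₁=4999, y₁=350  (since 24990001 − 204·122500 = 1)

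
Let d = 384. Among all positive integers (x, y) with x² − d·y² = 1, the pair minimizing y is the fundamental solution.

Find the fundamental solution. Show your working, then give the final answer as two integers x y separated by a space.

4801 245

d=384: √d = [19; 1,1,2,9,2,1,1,38] (ℓ=8, even), read p_7/q_7
k=0  a_k=19  p_k/q_k = 19/1
k=1  a_k=1  p_k/q_k = 20/1
k=2  a_k=1  p_k/q_k = 39/2
k=3  a_k=2  p_k/q_k = 98/5
k=4  a_k=9  p_k/q_k = 921/47
k=5  a_k=2  p_k/q_k = 1940/99
k=6  a_k=1  p_k/q_k = 2861/146
k=7  a_k=1  p_k/q_k = 4801/245
→ (4801, 245).  Check: 4801²=23049601, 384·245²=23049600, difference 1.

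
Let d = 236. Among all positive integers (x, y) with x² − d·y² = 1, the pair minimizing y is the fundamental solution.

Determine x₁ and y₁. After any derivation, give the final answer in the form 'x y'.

561799 36570

[15; 2,1,3,5,1,6,1,5,3,1,2,30] for √236; ℓ=12 ⇒ convergent index 11
i=0: a=15 ⇒ p=15, q=1
…
i=3: a=3 ⇒ p=169, q=11
i=4: a=5 ⇒ p=891, q=58
…
i=6: a=6 ⇒ p=7251, q=472
i=7: a=1 ⇒ p=8311, q=541
i=8: a=5 ⇒ p=48806, q=3177
i=9: a=3 ⇒ p=154729, q=10072
i=10: a=1 ⇒ p=203535, q=13249
i=11: a=2 ⇒ p=561799, q=36570
(x₁, y₁) = (561799, 36570);  561799² − 236·36570² = 1 ✓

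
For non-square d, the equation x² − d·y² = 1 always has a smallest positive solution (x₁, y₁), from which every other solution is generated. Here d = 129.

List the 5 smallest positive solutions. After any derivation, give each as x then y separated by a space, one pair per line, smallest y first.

16855 1484
568182049 50025640
19153416854935 1686364322916
645661681611676801 56847341275472720
21765255267976208106775 1916323872709821068284

√129 → a₀=11, period (2,1,3,1,6,1,3,1,2,22); ℓ=10 even so k=9
k=0  a_k=11  p_k/q_k = 11/1
…
k=3  a_k=3  p_k/q_k = 125/11
k=4  a_k=1  p_k/q_k = 159/14
…
k=7  a_k=3  p_k/q_k = 4793/422
k=8  a_k=1  p_k/q_k = 6031/531
k=9  a_k=2  p_k/q_k = 16855/1484
fundamental: x₁=16855, y₁=1484  (since 284091025 − 129·2202256 = 1)
n=2: (16855,1484)∘(16855,1484) = (16855·16855+129·1484·1484, 16855·1484+1484·16855) = (568182049,50025640)
n=3: (568182049,50025640)∘(16855,1484) = (16855·568182049+129·1484·50025640, 16855·50025640+1484·568182049) = (19153416854935,1686364322916)
n=4: (19153416854935,1686364322916)∘(16855,1484) = (16855·19153416854935+129·1484·1686364322916, 16855·1686364322916+1484·19153416854935) = (645661681611676801,56847341275472720)
n=5: (645661681611676801,56847341275472720)∘(16855,1484) = (16855·645661681611676801+129·1484·56847341275472720, 16855·56847341275472720+1484·645661681611676801) = (21765255267976208106775,1916323872709821068284)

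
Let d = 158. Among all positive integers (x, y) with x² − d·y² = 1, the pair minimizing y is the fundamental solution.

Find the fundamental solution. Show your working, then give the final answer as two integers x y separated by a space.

7743 616

√158 = [12; 1,1,3,12,3,1,1,24, …], period ℓ=8 (even) → k=7
step 0: (12, 1)  from 12·(1,0) + (0,1)
step 1: (13, 1)  from 1·(12,1) + (1,0)
…
step 5: (3331, 265)  from 3·(1081,86) + (88,7)
step 6: (4412, 351)  from 1·(3331,265) + (1081,86)
step 7: (7743, 616)  from 1·(4412,351) + (3331,265)
(x₁, y₁) = (7743, 616);  7743² − 158·616² = 1 ✓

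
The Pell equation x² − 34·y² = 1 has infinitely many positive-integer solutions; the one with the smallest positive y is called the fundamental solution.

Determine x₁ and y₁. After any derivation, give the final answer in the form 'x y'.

35 6

[5; 1,4,1,10] for √34; ℓ=4 ⇒ convergent index 3
step 0: (5, 1)  from 5·(1,0) + (0,1)
step 1: (6, 1)  from 1·(5,1) + (1,0)
step 2: (29, 5)  from 4·(6,1) + (5,1)
step 3: (35, 6)  from 1·(29,5) + (6,1)
→ (35, 6).  Check: 35²=1225, 34·6²=1224, difference 1.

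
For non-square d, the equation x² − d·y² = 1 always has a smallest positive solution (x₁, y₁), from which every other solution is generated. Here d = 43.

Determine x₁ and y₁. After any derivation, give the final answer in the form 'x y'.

3482 531

√43 → a₀=6, period (1,1,3,1,5,1,3,1,1,12); ℓ=10 even so k=9
k=0  a_k=6  p_k/q_k = 6/1
k=1  a_k=1  p_k/q_k = 7/1
k=2  a_k=1  p_k/q_k = 13/2
k=3  a_k=3  p_k/q_k = 46/7
…
k=6  a_k=1  p_k/q_k = 400/61
…
k=8  a_k=1  p_k/q_k = 1941/296
k=9  a_k=1  p_k/q_k = 3482/531
(x₁, y₁) = (3482, 531);  3482² − 43·531² = 1 ✓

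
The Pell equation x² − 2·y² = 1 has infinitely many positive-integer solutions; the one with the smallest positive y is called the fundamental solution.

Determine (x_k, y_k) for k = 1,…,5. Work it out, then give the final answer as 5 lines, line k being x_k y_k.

d=2: √d = [1; 2] (ℓ=1, odd), read p_1/q_1
a_0=1:  p_0=1·1+0=1,  q_0=1·0+1=1
a_1=2:  p_1=2·1+1=3,  q_1=2·1+0=2
→ (3, 2).  Check: 3²=9, 2·2²=8, difference 1.
k=2:  x_2 = 3·3+2·2·2 = 17,  y_2 = 3·2+2·3 = 12
k=3:  x_3 = 3·17+2·2·12 = 99,  y_3 = 3·12+2·17 = 70
k=4:  x_4 = 3·99+2·2·70 = 577,  y_4 = 3·70+2·99 = 408
k=5:  x_5 = 3·577+2·2·408 = 3363,  y_5 = 3·408+2·577 = 2378

3 2
17 12
99 70
577 408
3363 2378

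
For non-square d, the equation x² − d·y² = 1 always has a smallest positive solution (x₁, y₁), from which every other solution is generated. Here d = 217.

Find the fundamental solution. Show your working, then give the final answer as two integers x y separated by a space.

3844063 260952

√217 → a₀=14, period (1,2,1,2,1,…,2,1,28); ℓ=16 even so k=15
k=0  a_k=14  p_k/q_k = 14/1
…
k=7  a_k=9  p_k/q_k = 3668/249
k=8  a_k=4  p_k/q_k = 15055/1022
…
k=11  a_k=1  p_k/q_k = 293381/19916
…
k=14  a_k=2  p_k/q_k = 2809702/190735
k=15  a_k=1  p_k/q_k = 3844063/260952
(x₁, y₁) = (3844063, 260952);  3844063² − 217·260952² = 1 ✓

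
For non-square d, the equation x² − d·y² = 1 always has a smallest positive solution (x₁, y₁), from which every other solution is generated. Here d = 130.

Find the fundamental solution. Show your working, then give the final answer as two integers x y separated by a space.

d=130: √d = [11; 2,2,22] (ℓ=3, odd), read p_5/q_5
i=0: a=11 ⇒ p=11, q=1
i=1: a=2 ⇒ p=23, q=2
…
i=4: a=2 ⇒ p=2611, q=229
i=5: a=2 ⇒ p=6499, q=570
fundamental: x₁=6499, y₁=570  (since 42237001 − 130·324900 = 1)

6499 570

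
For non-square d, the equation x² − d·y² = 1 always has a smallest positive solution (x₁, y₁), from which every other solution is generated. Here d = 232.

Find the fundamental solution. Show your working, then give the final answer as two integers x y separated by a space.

19603 1287

√232 = [15; 4,3,7,3,4,30, …], period ℓ=6 (even) → k=5
step 0: (15, 1)  from 15·(1,0) + (0,1)
step 1: (61, 4)  from 4·(15,1) + (1,0)
…
step 3: (1447, 95)  from 7·(198,13) + (61,4)
step 4: (4539, 298)  from 3·(1447,95) + (198,13)
step 5: (19603, 1287)  from 4·(4539,298) + (1447,95)
→ (19603, 1287).  Check: 19603²=384277609, 232·1287²=384277608, difference 1.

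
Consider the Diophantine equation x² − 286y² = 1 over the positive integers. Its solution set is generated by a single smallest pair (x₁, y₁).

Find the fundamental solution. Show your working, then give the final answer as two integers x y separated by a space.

√286 → a₀=16, period (1,10,3,3,2,3,3,10,1,32); ℓ=10 even so k=9
a_0=16:  p_0=16·1+0=16,  q_0=16·0+1=1
a_1=1:  p_1=1·16+1=17,  q_1=1·1+0=1
a_2=10:  p_2=10·17+16=186,  q_2=10·1+1=11
a_3=3:  p_3=3·186+17=575,  q_3=3·11+1=34
a_4=3:  p_4=3·575+186=1911,  q_4=3·34+11=113
a_5=2:  p_5=2·1911+575=4397,  q_5=2·113+34=260
a_6=3:  p_6=3·4397+1911=15102,  q_6=3·260+113=893
a_7=3:  p_7=3·15102+4397=49703,  q_7=3·893+260=2939
a_8=10:  p_8=10·49703+15102=512132,  q_8=10·2939+893=30283
a_9=1:  p_9=1·512132+49703=561835,  q_9=1·30283+2939=33222
→ (561835, 33222).  Check: 561835²=315658567225, 286·33222²=315658567224, difference 1.

561835 33222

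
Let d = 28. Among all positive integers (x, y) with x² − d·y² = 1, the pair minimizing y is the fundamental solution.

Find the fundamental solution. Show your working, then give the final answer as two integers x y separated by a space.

[5; 3,2,3,10] for √28; ℓ=4 ⇒ convergent index 3
i=0: a=5 ⇒ p=5, q=1
…
i=2: a=2 ⇒ p=37, q=7
i=3: a=3 ⇒ p=127, q=24
(x₁, y₁) = (127, 24);  127² − 28·24² = 1 ✓

127 24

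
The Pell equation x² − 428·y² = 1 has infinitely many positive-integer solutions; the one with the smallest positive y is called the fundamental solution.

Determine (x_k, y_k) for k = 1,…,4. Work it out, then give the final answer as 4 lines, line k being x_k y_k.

√428 → a₀=20, period (1,2,4,1,5,10,5,1,4,2,1,40); ℓ=12 even so k=11
k=0  a_k=20  p_k/q_k = 20/1
k=1  a_k=1  p_k/q_k = 21/1
k=2  a_k=2  p_k/q_k = 62/3
k=3  a_k=4  p_k/q_k = 269/13
k=4  a_k=1  p_k/q_k = 331/16
k=5  a_k=5  p_k/q_k = 1924/93
…
k=8  a_k=1  p_k/q_k = 119350/5769
…
k=10  a_k=2  p_k/q_k = 1273708/61567
k=11  a_k=1  p_k/q_k = 1850887/89466
(x₁, y₁) = (1850887, 89466);  1850887² − 428·89466² = 1 ✓
n=2: (1850887,89466)∘(1850887,89466) = (1850887·1850887+428·89466·89466, 1850887·89466+89466·1850887) = (6851565373537,331182912684)
n=3: (6851565373537,331182912684)∘(1850887,89466) = (1850887·6851565373537+428·89466·331182912684, 1850887·331182912684+89466·6851565373537) = (25362946559057703751,1225964295417811950)
n=4: (25362946559057703751,1225964295417811950)∘(1850887,89466) = (1850887·25362946559057703751+428·89466·1225964295417811950, 1850887·1225964295417811950+89466·25362946559057703751) = (93887896135702420679780737,4538242753705644230486616)

1850887 89466
6851565373537 331182912684
25362946559057703751 1225964295417811950
93887896135702420679780737 4538242753705644230486616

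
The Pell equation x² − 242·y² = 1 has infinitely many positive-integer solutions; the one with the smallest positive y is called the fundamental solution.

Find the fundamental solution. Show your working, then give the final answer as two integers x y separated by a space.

19601 1260

√242 = [15; 1,1,3,1,14,1,3,1,1,30, …], period ℓ=10 (even) → k=9
i=0: a=15 ⇒ p=15, q=1
i=1: a=1 ⇒ p=16, q=1
i=2: a=1 ⇒ p=31, q=2
…
i=4: a=1 ⇒ p=140, q=9
i=5: a=14 ⇒ p=2069, q=133
i=6: a=1 ⇒ p=2209, q=142
i=7: a=3 ⇒ p=8696, q=559
i=8: a=1 ⇒ p=10905, q=701
i=9: a=1 ⇒ p=19601, q=1260
(x₁, y₁) = (19601, 1260);  19601² − 242·1260² = 1 ✓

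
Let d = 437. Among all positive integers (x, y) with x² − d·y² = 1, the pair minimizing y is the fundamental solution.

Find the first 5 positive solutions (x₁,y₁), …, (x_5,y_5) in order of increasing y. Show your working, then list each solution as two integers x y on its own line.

[20; 1,9,2,9,1,40] for √437; ℓ=6 ⇒ convergent index 5
step 0: (20, 1)  from 20·(1,0) + (0,1)
step 1: (21, 1)  from 1·(20,1) + (1,0)
step 2: (209, 10)  from 9·(21,1) + (20,1)
…
step 4: (4160, 199)  from 9·(439,21) + (209,10)
step 5: (4599, 220)  from 1·(4160,199) + (439,21)
fundamental: x₁=4599, y₁=220  (since 21150801 − 437·48400 = 1)
(x_2, y_2) = (4599·4599 + 437·220·220, 4599·220 + 220·4599) = (42301601, 2023560)
(x_3, y_3) = (4599·42301601 + 437·220·2023560, 4599·2023560 + 220·42301601) = (389090121399, 18612704660)
(x_4, y_4) = (4599·389090121399 + 437·220·18612704660, 4599·18612704660 + 220·389090121399) = (3578850894326401, 171199655439120)
(x_5, y_5) = (4599·3578850894326401 + 437·220·171199655439120, 4599·171199655439120 + 220·3578850894326401) = (32918270136924114999, 1574694412116321100)

4599 220
42301601 2023560
389090121399 18612704660
3578850894326401 171199655439120
32918270136924114999 1574694412116321100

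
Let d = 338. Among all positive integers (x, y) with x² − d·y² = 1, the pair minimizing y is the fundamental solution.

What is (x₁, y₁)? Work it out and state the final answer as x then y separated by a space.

[18; 2,1,1,2,36] for √338; ℓ=5 ⇒ convergent index 9
k=0  a_k=18  p_k/q_k = 18/1
…
k=2  a_k=1  p_k/q_k = 55/3
…
k=4  a_k=2  p_k/q_k = 239/13
…
k=6  a_k=2  p_k/q_k = 17631/959
k=7  a_k=1  p_k/q_k = 26327/1432
k=8  a_k=1  p_k/q_k = 43958/2391
k=9  a_k=2  p_k/q_k = 114243/6214
fundamental: x₁=114243, y₁=6214  (since 13051463049 − 338·38613796 = 1)

114243 6214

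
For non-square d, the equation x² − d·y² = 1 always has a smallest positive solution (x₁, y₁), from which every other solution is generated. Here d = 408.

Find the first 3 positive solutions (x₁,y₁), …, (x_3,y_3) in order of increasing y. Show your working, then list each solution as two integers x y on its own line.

d=408: √d = [20; 5,40] (ℓ=2, even), read p_1/q_1
a_0=20:  p_0=20·1+0=20,  q_0=20·0+1=1
a_1=5:  p_1=5·20+1=101,  q_1=5·1+0=5
→ (101, 5).  Check: 101²=10201, 408·5²=10200, difference 1.
(x_2, y_2) = (101·101 + 408·5·5, 101·5 + 5·101) = (20401, 1010)
(x_3, y_3) = (101·20401 + 408·5·1010, 101·1010 + 5·20401) = (4120901, 204015)

101 5
20401 1010
4120901 204015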